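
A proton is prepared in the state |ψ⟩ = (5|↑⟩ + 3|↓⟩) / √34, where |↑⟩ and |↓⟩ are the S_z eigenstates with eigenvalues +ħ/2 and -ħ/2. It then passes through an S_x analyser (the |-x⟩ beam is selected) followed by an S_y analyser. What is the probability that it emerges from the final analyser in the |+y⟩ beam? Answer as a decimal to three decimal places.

0.029

First analyser (S_x): P(|-x⟩) = |⟨-x|ψ⟩|² = 4/68.
After stage 1 the state is |-x⟩; P(|+y⟩) = |⟨+y|-x⟩|² = 1/2.
Joint probability = 4/68 × 1/2 = 0.029.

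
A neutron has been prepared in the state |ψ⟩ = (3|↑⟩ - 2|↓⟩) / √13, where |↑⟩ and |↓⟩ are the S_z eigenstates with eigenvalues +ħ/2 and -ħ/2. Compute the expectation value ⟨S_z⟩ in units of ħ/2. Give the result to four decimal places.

⟨σ_z⟩ = |a|² - |b|² divided by |a|²+|b|², with a, b the |↑⟩, |↓⟩ amplitudes.
= (9 - 4)/13 = 5/13.
⟨S_z⟩ = (ħ/2)·⟨σ_z⟩.

0.3846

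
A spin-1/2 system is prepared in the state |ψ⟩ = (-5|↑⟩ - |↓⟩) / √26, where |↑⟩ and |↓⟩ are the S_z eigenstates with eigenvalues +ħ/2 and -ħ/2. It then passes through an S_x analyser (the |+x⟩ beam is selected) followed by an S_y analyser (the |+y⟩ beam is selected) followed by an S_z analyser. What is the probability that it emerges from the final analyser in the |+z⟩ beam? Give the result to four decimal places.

0.1731

First analyser (S_x): P(|+x⟩) = |⟨+x|ψ⟩|² = 36/52.
After stage 1 the state is |+x⟩; P(|+y⟩) = |⟨+y|+x⟩|² = 1/2.
After stage 2 the state is |+y⟩; P(|+z⟩) = |⟨+z|+y⟩|² = 1/2.
Joint probability = 36/52 × 1/2 × 1/2 = 0.1731.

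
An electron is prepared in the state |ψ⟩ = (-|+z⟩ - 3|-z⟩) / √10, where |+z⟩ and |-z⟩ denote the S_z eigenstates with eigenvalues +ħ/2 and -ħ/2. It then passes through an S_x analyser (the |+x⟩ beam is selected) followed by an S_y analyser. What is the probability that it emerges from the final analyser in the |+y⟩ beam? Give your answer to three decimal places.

First analyser (S_x): P(|+x⟩) = |⟨+x|ψ⟩|² = 16/20.
After stage 1 the state is |+x⟩; P(|+y⟩) = |⟨+y|+x⟩|² = 1/2.
Joint probability = 16/20 × 1/2 = 0.400.

0.400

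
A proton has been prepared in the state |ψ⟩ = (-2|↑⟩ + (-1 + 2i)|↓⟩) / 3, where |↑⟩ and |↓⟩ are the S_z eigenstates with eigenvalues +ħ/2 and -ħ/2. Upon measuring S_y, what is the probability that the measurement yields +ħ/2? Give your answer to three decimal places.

|+y⟩ = (|↑⟩ + i|↓⟩)/√2, so ⟨+y|ψ⟩ = (i) / (√2·3).
P = |i|² / 18 = 1/18.

0.056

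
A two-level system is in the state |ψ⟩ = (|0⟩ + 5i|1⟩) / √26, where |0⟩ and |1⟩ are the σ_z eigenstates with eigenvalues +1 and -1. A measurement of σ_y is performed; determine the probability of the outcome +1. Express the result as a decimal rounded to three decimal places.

0.692

|+y⟩ = (|0⟩ + i|1⟩)/√2, so ⟨+y|ψ⟩ = (6) / (√2·√26).
P = |6|² / 52 = 36/52.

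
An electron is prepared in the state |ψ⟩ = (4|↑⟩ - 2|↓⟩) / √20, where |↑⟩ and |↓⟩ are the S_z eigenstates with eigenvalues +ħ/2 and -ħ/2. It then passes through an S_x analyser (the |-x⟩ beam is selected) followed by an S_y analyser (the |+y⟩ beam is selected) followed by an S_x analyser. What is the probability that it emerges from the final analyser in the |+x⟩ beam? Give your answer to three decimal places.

0.225

First analyser (S_x): P(|-x⟩) = |⟨-x|ψ⟩|² = 36/40.
After stage 1 the state is |-x⟩; P(|+y⟩) = |⟨+y|-x⟩|² = 1/2.
After stage 2 the state is |+y⟩; P(|+x⟩) = |⟨+x|+y⟩|² = 1/2.
Joint probability = 36/40 × 1/2 × 1/2 = 0.225.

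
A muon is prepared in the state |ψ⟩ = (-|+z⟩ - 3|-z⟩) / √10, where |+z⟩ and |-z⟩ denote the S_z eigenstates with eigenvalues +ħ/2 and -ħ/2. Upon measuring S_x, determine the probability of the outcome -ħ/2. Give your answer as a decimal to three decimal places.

|-x⟩ = (|+z⟩ - |-z⟩)/√2, so ⟨-x|ψ⟩ = (2) / (√2·√10).
P = |2|² / 20 = 4/20.

0.200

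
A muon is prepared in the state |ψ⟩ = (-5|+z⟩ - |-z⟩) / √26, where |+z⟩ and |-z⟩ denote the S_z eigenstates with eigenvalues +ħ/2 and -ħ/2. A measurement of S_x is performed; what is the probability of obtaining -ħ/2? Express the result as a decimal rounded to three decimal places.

0.308

|-x⟩ = (|+z⟩ - |-z⟩)/√2, so ⟨-x|ψ⟩ = (-4) / (√2·√26).
P = |-4|² / 52 = 16/52.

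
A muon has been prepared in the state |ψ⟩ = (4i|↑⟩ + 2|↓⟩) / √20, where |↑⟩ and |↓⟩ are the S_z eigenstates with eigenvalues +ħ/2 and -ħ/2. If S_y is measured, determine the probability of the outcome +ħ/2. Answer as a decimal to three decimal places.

|+y⟩ = (|↑⟩ + i|↓⟩)/√2, so ⟨+y|ψ⟩ = (2i) / (√2·√20).
P = |2i|² / 40 = 4/40.

0.100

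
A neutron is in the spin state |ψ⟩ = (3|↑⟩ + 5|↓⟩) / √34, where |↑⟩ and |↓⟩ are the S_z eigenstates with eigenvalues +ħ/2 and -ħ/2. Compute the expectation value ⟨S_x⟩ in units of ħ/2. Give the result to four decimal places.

⟨σ_x⟩ = 2 Re(a* b)/(|a|²+|b|²) with a = 3, b = 5.
a* b = 15, so ⟨σ_x⟩ = 30/34.
⟨S_x⟩ = (ħ/2)·⟨σ_x⟩.

0.8824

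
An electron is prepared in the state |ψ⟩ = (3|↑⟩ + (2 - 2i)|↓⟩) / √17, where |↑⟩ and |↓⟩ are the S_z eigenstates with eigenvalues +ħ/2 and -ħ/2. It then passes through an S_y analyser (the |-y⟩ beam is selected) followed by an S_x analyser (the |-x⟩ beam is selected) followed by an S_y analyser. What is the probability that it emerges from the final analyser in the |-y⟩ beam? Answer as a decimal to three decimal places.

0.213

First analyser (S_y): P(|-y⟩) = |⟨-y|ψ⟩|² = 29/34.
After stage 1 the state is |-y⟩; P(|-x⟩) = |⟨-x|-y⟩|² = 1/2.
After stage 2 the state is |-x⟩; P(|-y⟩) = |⟨-y|-x⟩|² = 1/2.
Joint probability = 29/34 × 1/2 × 1/2 = 0.213.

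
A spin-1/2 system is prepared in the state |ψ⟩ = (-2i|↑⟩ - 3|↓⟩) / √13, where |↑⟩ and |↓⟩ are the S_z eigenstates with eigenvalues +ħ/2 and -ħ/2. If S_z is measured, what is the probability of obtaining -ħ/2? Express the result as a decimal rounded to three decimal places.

0.692

The -ħ/2 outcome corresponds to |↓⟩. Its amplitude in |ψ⟩ is -3/√13.
P = |-3|² / 13 = 9/13.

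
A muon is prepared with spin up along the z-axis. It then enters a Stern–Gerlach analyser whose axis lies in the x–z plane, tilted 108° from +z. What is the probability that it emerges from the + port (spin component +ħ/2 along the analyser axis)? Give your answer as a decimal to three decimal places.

For spin-½, the probability of finding spin-up along an axis at angle θ to the initial spin direction is cos²(θ/2); spin-down is sin²(θ/2).
θ = 108°, so P = cos²(54°) ≈ 0.345.

0.345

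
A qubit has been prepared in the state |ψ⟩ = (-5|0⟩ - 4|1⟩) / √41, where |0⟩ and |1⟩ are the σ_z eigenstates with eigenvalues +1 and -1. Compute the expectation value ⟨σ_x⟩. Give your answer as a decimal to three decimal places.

⟨σ_x⟩ = 2 Re(a* b)/(|a|²+|b|²) with a = -5, b = -4.
a* b = 20, so ⟨σ_x⟩ = 40/41.

0.976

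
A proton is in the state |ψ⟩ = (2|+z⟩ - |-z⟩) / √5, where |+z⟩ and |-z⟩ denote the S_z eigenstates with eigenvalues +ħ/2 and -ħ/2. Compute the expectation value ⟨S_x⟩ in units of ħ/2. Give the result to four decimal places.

-0.8000

⟨σ_x⟩ = 2 Re(a* b)/(|a|²+|b|²) with a = 2, b = -1.
a* b = -2, so ⟨σ_x⟩ = -4/5.
⟨S_x⟩ = (ħ/2)·⟨σ_x⟩.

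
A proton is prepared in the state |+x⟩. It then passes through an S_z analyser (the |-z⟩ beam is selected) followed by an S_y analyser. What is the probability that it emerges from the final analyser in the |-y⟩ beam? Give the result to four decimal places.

0.2500

First analyser (S_z): from |+x⟩, P(|-z⟩) = 1/2.
After stage 1 the state is |-z⟩; P(|-y⟩) = |⟨-y|-z⟩|² = 1/2.
Joint probability = 1/2 × 1/2 = 0.2500.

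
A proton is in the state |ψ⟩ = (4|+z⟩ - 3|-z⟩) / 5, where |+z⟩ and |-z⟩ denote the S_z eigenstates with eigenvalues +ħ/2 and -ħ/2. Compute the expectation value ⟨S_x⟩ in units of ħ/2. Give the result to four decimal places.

⟨σ_x⟩ = 2 Re(a* b)/(|a|²+|b|²) with a = 4, b = -3.
a* b = -12, so ⟨σ_x⟩ = -24/25.
⟨S_x⟩ = (ħ/2)·⟨σ_x⟩.

-0.9600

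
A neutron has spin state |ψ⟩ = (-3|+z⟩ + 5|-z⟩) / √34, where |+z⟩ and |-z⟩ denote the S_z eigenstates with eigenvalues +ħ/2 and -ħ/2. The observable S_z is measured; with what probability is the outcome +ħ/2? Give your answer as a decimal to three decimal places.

The +ħ/2 outcome corresponds to |+z⟩. Its amplitude in |ψ⟩ is -3/√34.
P = |-3|² / 34 = 9/34.

0.265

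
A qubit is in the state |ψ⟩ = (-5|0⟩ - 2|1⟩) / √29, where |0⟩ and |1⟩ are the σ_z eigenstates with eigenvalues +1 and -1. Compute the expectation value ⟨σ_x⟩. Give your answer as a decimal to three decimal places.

⟨σ_x⟩ = 2 Re(a* b)/(|a|²+|b|²) with a = -5, b = -2.
a* b = 10, so ⟨σ_x⟩ = 20/29.

0.690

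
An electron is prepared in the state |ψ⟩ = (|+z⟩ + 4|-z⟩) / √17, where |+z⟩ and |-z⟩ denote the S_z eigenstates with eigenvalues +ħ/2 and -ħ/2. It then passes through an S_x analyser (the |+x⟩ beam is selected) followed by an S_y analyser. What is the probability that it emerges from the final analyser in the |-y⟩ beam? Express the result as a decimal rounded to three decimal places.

0.368

First analyser (S_x): P(|+x⟩) = |⟨+x|ψ⟩|² = 25/34.
After stage 1 the state is |+x⟩; P(|-y⟩) = |⟨-y|+x⟩|² = 1/2.
Joint probability = 25/34 × 1/2 = 0.368.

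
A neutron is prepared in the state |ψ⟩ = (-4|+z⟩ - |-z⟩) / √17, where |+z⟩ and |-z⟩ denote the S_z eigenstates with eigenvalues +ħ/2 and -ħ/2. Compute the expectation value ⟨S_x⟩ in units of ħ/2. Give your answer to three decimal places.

0.471

⟨σ_x⟩ = 2 Re(a* b)/(|a|²+|b|²) with a = -4, b = -1.
a* b = 4, so ⟨σ_x⟩ = 8/17.
⟨S_x⟩ = (ħ/2)·⟨σ_x⟩.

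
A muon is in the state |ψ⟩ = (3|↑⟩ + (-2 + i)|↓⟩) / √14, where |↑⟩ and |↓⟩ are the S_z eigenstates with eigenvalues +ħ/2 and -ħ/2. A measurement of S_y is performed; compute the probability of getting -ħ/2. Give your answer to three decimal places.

|-y⟩ = (|↑⟩ - i|↓⟩)/√2, so ⟨-y|ψ⟩ = (2 - 2i) / (√2·√14).
P = |2 - 2i|² / 28 = 8/28.

0.286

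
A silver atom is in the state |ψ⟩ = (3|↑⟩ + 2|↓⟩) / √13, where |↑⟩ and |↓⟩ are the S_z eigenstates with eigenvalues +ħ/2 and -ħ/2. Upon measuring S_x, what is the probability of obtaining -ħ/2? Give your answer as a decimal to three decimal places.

0.038

|-x⟩ = (|↑⟩ - |↓⟩)/√2, so ⟨-x|ψ⟩ = (1) / (√2·√13).
P = |1|² / 26 = 1/26.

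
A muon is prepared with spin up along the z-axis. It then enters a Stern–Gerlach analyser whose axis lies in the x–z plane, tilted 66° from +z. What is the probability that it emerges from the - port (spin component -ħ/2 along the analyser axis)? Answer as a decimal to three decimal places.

For spin-½, the probability of finding spin-up along an axis at angle θ to the initial spin direction is cos²(θ/2); spin-down is sin²(θ/2).
θ = 66°, so P = sin²(33°) ≈ 0.297.

0.297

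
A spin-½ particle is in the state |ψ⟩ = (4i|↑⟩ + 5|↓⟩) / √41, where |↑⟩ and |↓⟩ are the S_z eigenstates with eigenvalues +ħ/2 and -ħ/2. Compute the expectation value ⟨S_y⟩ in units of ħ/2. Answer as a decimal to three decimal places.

-0.976

⟨σ_y⟩ = 2 Im(a* b)/(|a|²+|b|²) with a = 4i, b = 5.
a* b = -20i, so ⟨σ_y⟩ = -40/41.
⟨S_y⟩ = (ħ/2)·⟨σ_y⟩.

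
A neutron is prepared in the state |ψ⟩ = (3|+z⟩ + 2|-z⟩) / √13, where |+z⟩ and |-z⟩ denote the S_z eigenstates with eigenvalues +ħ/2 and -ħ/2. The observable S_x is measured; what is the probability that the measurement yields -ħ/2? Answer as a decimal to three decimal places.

0.038

|-x⟩ = (|+z⟩ - |-z⟩)/√2, so ⟨-x|ψ⟩ = (1) / (√2·√13).
P = |1|² / 26 = 1/26.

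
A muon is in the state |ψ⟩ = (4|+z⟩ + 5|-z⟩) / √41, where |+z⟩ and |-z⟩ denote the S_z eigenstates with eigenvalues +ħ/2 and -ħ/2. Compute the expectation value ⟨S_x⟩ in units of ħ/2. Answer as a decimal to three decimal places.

⟨σ_x⟩ = 2 Re(a* b)/(|a|²+|b|²) with a = 4, b = 5.
a* b = 20, so ⟨σ_x⟩ = 40/41.
⟨S_x⟩ = (ħ/2)·⟨σ_x⟩.

0.976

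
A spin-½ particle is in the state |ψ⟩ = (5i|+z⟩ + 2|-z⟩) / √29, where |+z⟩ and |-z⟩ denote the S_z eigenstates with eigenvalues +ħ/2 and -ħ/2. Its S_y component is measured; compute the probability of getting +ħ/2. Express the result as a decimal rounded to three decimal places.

|+y⟩ = (|+z⟩ + i|-z⟩)/√2, so ⟨+y|ψ⟩ = (3i) / (√2·√29).
P = |3i|² / 58 = 9/58.

0.155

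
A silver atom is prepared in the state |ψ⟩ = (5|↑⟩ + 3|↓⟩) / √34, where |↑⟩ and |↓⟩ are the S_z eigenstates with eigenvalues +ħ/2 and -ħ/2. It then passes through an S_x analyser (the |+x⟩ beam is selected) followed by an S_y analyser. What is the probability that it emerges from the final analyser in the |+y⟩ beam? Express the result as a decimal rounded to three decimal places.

0.471

First analyser (S_x): P(|+x⟩) = |⟨+x|ψ⟩|² = 64/68.
After stage 1 the state is |+x⟩; P(|+y⟩) = |⟨+y|+x⟩|² = 1/2.
Joint probability = 64/68 × 1/2 = 0.471.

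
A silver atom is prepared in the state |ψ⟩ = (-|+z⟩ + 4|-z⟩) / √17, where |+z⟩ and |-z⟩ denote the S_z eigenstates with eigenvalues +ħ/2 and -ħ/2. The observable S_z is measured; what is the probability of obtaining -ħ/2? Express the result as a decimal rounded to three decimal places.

0.941

The -ħ/2 outcome corresponds to |-z⟩. Its amplitude in |ψ⟩ is 4/√17.
P = |4|² / 17 = 16/17.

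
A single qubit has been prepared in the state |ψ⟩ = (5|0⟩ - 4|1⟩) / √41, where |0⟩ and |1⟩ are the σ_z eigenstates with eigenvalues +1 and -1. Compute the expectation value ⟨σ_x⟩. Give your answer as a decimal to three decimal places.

-0.976

⟨σ_x⟩ = 2 Re(a* b)/(|a|²+|b|²) with a = 5, b = -4.
a* b = -20, so ⟨σ_x⟩ = -40/41.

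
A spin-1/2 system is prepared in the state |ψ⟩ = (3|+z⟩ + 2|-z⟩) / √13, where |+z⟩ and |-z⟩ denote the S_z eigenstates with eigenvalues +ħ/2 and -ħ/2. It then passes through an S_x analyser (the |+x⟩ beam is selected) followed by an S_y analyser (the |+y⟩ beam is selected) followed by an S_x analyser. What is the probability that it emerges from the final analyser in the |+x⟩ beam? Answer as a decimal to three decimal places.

0.240

First analyser (S_x): P(|+x⟩) = |⟨+x|ψ⟩|² = 25/26.
After stage 1 the state is |+x⟩; P(|+y⟩) = |⟨+y|+x⟩|² = 1/2.
After stage 2 the state is |+y⟩; P(|+x⟩) = |⟨+x|+y⟩|² = 1/2.
Joint probability = 25/26 × 1/2 × 1/2 = 0.240.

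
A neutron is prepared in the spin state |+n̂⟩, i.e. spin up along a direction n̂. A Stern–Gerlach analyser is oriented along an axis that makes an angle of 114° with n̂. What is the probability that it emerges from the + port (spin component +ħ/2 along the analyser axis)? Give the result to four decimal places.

For spin-½, the probability of finding spin-up along an axis at angle θ to the initial spin direction is cos²(θ/2); spin-down is sin²(θ/2).
θ = 114°, so P = cos²(57°) ≈ 0.2966.

0.2966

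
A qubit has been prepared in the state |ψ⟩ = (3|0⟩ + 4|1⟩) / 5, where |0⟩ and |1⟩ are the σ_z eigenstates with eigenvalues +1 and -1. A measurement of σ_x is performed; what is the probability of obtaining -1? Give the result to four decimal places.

|-x⟩ = (|0⟩ - |1⟩)/√2, so ⟨-x|ψ⟩ = (-1) / (√2·5).
P = |-1|² / 50 = 1/50.

0.0200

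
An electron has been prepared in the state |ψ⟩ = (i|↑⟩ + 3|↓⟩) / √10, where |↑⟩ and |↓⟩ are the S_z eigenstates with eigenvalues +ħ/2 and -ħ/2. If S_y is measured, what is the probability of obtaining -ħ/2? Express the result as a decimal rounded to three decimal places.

|-y⟩ = (|↑⟩ - i|↓⟩)/√2, so ⟨-y|ψ⟩ = (4i) / (√2·√10).
P = |4i|² / 20 = 16/20.

0.800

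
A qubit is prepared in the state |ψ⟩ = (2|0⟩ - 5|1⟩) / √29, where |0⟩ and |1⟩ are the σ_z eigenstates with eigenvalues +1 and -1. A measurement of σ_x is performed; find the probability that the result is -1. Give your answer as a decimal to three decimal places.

0.845

|-x⟩ = (|0⟩ - |1⟩)/√2, so ⟨-x|ψ⟩ = (7) / (√2·√29).
P = |7|² / 58 = 49/58.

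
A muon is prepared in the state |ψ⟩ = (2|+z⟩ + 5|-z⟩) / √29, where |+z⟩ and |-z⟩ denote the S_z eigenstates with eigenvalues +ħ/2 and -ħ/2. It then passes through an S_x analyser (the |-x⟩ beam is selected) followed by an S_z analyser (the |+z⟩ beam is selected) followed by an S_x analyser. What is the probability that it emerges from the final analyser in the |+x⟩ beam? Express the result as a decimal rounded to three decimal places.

First analyser (S_x): P(|-x⟩) = |⟨-x|ψ⟩|² = 9/58.
After stage 1 the state is |-x⟩; P(|+z⟩) = |⟨+z|-x⟩|² = 1/2.
After stage 2 the state is |+z⟩; P(|+x⟩) = |⟨+x|+z⟩|² = 1/2.
Joint probability = 9/58 × 1/2 × 1/2 = 0.039.

0.039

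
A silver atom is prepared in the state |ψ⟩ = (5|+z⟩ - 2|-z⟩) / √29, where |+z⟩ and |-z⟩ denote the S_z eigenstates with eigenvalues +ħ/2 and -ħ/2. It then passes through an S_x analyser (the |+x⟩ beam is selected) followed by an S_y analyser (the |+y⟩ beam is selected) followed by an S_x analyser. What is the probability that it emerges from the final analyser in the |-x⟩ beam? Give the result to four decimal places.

0.0388

First analyser (S_x): P(|+x⟩) = |⟨+x|ψ⟩|² = 9/58.
After stage 1 the state is |+x⟩; P(|+y⟩) = |⟨+y|+x⟩|² = 1/2.
After stage 2 the state is |+y⟩; P(|-x⟩) = |⟨-x|+y⟩|² = 1/2.
Joint probability = 9/58 × 1/2 × 1/2 = 0.0388.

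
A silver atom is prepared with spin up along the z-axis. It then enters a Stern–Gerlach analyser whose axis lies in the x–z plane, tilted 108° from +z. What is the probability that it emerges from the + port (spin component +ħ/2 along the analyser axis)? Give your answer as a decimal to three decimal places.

For spin-½, the probability of finding spin-up along an axis at angle θ to the initial spin direction is cos²(θ/2); spin-down is sin²(θ/2).
θ = 108°, so P = cos²(54°) ≈ 0.345.

0.345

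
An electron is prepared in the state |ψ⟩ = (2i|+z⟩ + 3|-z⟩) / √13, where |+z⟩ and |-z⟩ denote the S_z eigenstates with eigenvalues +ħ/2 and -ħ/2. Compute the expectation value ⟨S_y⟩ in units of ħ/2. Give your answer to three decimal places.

⟨σ_y⟩ = 2 Im(a* b)/(|a|²+|b|²) with a = 2i, b = 3.
a* b = -6i, so ⟨σ_y⟩ = -12/13.
⟨S_y⟩ = (ħ/2)·⟨σ_y⟩.

-0.923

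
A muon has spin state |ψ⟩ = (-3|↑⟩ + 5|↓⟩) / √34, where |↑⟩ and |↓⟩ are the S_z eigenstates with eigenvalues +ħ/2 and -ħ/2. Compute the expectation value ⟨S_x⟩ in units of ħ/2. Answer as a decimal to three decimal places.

-0.882

⟨σ_x⟩ = 2 Re(a* b)/(|a|²+|b|²) with a = -3, b = 5.
a* b = -15, so ⟨σ_x⟩ = -30/34.
⟨S_x⟩ = (ħ/2)·⟨σ_x⟩.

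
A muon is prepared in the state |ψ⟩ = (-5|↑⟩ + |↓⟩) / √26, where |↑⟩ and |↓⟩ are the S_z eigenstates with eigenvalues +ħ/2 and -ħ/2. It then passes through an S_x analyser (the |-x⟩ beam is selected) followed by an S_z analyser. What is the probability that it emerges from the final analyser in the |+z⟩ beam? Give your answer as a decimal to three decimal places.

0.346

First analyser (S_x): P(|-x⟩) = |⟨-x|ψ⟩|² = 36/52.
After stage 1 the state is |-x⟩; P(|+z⟩) = |⟨+z|-x⟩|² = 1/2.
Joint probability = 36/52 × 1/2 = 0.346.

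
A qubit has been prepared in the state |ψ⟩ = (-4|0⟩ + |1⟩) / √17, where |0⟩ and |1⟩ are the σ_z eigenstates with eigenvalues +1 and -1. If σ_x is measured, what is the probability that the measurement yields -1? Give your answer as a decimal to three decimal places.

0.735

|-x⟩ = (|0⟩ - |1⟩)/√2, so ⟨-x|ψ⟩ = (-5) / (√2·√17).
P = |-5|² / 34 = 25/34.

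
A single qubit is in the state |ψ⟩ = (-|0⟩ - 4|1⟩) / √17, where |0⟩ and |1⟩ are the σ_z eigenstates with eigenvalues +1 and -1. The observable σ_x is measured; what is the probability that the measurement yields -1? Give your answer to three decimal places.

0.265

|-x⟩ = (|0⟩ - |1⟩)/√2, so ⟨-x|ψ⟩ = (3) / (√2·√17).
P = |3|² / 34 = 9/34.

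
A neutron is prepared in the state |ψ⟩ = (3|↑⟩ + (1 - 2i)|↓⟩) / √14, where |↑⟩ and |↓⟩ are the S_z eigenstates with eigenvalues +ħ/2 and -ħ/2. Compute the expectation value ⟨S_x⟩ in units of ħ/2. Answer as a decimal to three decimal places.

0.429

⟨σ_x⟩ = 2 Re(a* b)/(|a|²+|b|²) with a = 3, b = (1 - 2i).
a* b = (3 - 6i), so ⟨σ_x⟩ = 6/14.
⟨S_x⟩ = (ħ/2)·⟨σ_x⟩.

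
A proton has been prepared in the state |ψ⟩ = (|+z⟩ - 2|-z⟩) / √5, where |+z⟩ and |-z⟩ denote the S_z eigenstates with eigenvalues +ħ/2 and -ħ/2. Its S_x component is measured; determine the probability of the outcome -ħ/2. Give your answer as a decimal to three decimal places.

0.900

|-x⟩ = (|+z⟩ - |-z⟩)/√2, so ⟨-x|ψ⟩ = (3) / (√2·√5).
P = |3|² / 10 = 9/10.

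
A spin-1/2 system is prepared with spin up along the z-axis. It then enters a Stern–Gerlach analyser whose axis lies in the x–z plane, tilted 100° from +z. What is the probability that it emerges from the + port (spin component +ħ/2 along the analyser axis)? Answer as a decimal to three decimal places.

0.413

For spin-½, the probability of finding spin-up along an axis at angle θ to the initial spin direction is cos²(θ/2); spin-down is sin²(θ/2).
θ = 100°, so P = cos²(50°) ≈ 0.413.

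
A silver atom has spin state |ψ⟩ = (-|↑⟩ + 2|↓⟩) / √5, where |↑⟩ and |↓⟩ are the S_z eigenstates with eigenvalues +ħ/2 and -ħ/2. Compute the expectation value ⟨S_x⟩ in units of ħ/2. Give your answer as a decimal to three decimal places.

⟨σ_x⟩ = 2 Re(a* b)/(|a|²+|b|²) with a = -1, b = 2.
a* b = -2, so ⟨σ_x⟩ = -4/5.
⟨S_x⟩ = (ħ/2)·⟨σ_x⟩.

-0.800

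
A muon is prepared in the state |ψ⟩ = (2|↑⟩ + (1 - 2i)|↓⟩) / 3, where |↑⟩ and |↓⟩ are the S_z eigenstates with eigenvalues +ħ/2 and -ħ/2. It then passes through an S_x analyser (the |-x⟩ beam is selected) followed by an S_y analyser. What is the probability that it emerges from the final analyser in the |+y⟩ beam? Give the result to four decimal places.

0.1389

First analyser (S_x): P(|-x⟩) = |⟨-x|ψ⟩|² = 5/18.
After stage 1 the state is |-x⟩; P(|+y⟩) = |⟨+y|-x⟩|² = 1/2.
Joint probability = 5/18 × 1/2 = 0.1389.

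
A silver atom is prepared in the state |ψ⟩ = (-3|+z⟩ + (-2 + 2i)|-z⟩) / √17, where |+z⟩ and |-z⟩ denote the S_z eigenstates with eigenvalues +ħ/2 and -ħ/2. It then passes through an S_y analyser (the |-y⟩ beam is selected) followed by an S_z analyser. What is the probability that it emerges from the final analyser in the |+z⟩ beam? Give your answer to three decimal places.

First analyser (S_y): P(|-y⟩) = |⟨-y|ψ⟩|² = 29/34.
After stage 1 the state is |-y⟩; P(|+z⟩) = |⟨+z|-y⟩|² = 1/2.
Joint probability = 29/34 × 1/2 = 0.426.

0.426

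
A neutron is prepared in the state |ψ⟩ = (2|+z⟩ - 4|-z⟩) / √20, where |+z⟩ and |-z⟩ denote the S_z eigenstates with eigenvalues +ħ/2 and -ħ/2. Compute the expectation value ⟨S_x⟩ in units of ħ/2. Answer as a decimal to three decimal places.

-0.800

⟨σ_x⟩ = 2 Re(a* b)/(|a|²+|b|²) with a = 2, b = -4.
a* b = -8, so ⟨σ_x⟩ = -16/20.
⟨S_x⟩ = (ħ/2)·⟨σ_x⟩.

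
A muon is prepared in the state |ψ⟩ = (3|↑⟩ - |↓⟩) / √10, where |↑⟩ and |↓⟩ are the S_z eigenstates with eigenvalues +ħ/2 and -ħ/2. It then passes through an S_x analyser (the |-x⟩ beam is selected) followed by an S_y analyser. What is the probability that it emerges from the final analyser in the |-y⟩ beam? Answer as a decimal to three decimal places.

0.400

First analyser (S_x): P(|-x⟩) = |⟨-x|ψ⟩|² = 16/20.
After stage 1 the state is |-x⟩; P(|-y⟩) = |⟨-y|-x⟩|² = 1/2.
Joint probability = 16/20 × 1/2 = 0.400.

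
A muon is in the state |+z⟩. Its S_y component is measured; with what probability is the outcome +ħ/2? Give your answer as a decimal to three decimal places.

0.500

In the S_z basis, |+z⟩ = |+z⟩ and |+y⟩ = (|+z⟩ + i|-z⟩)/√2.
|⟨+y|+z⟩|² = 1/2.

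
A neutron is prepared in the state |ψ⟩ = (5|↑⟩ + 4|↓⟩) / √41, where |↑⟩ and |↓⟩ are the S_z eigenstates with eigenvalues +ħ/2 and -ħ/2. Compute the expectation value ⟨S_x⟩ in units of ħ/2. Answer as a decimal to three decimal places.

0.976

⟨σ_x⟩ = 2 Re(a* b)/(|a|²+|b|²) with a = 5, b = 4.
a* b = 20, so ⟨σ_x⟩ = 40/41.
⟨S_x⟩ = (ħ/2)·⟨σ_x⟩.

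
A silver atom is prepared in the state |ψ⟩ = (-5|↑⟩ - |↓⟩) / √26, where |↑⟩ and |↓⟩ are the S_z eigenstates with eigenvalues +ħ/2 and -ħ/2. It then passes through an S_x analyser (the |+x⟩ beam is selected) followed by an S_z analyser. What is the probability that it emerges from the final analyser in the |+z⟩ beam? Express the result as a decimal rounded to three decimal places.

0.346

First analyser (S_x): P(|+x⟩) = |⟨+x|ψ⟩|² = 36/52.
After stage 1 the state is |+x⟩; P(|+z⟩) = |⟨+z|+x⟩|² = 1/2.
Joint probability = 36/52 × 1/2 = 0.346.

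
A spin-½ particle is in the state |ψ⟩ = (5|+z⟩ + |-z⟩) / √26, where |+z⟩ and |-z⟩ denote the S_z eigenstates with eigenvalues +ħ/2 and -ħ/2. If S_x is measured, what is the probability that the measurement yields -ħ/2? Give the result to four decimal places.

0.3077

|-x⟩ = (|+z⟩ - |-z⟩)/√2, so ⟨-x|ψ⟩ = (4) / (√2·√26).
P = |4|² / 52 = 16/52.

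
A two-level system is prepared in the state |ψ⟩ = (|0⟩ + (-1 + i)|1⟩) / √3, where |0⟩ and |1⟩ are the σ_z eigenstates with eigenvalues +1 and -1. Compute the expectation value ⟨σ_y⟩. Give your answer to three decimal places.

0.667

⟨σ_y⟩ = 2 Im(a* b)/(|a|²+|b|²) with a = 1, b = (-1 + i).
a* b = (-1 + i), so ⟨σ_y⟩ = 2/3.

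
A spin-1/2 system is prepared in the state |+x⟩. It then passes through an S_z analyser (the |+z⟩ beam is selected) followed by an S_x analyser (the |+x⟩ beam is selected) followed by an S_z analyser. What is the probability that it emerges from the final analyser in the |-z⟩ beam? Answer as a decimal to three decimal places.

0.125

First analyser (S_z): from |+x⟩, P(|+z⟩) = 1/2.
After stage 1 the state is |+z⟩; P(|+x⟩) = |⟨+x|+z⟩|² = 1/2.
After stage 2 the state is |+x⟩; P(|-z⟩) = |⟨-z|+x⟩|² = 1/2.
Joint probability = 1/2 × 1/2 × 1/2 = 0.125.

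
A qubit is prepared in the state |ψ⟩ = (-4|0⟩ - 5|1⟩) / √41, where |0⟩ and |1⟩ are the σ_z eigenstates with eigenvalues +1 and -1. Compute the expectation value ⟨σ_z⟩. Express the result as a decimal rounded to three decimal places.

⟨σ_z⟩ = |a|² - |b|² divided by |a|²+|b|², with a, b the |0⟩, |1⟩ amplitudes.
= (16 - 25)/41 = -9/41.

-0.220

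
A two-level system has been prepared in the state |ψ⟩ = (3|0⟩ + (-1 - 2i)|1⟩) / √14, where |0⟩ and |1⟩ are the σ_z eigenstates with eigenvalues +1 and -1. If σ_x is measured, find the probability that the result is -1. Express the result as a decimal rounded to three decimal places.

|-x⟩ = (|0⟩ - |1⟩)/√2, so ⟨-x|ψ⟩ = (4 + 2i) / (√2·√14).
P = |4 + 2i|² / 28 = 20/28.

0.714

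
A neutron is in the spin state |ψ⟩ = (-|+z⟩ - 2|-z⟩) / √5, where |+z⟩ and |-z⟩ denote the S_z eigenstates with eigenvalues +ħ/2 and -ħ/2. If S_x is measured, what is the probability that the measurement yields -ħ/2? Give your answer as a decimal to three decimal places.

|-x⟩ = (|+z⟩ - |-z⟩)/√2, so ⟨-x|ψ⟩ = (1) / (√2·√5).
P = |1|² / 10 = 1/10.

0.100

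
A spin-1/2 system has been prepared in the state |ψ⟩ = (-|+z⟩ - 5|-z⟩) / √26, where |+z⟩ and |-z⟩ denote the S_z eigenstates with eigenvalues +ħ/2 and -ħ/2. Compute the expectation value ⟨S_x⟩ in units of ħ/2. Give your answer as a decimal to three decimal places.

0.385

⟨σ_x⟩ = 2 Re(a* b)/(|a|²+|b|²) with a = -1, b = -5.
a* b = 5, so ⟨σ_x⟩ = 10/26.
⟨S_x⟩ = (ħ/2)·⟨σ_x⟩.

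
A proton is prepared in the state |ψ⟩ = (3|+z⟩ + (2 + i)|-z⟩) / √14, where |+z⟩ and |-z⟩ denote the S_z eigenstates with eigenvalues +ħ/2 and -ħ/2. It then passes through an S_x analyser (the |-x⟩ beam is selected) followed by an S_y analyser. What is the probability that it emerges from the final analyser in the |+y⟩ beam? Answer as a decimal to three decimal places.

0.036

First analyser (S_x): P(|-x⟩) = |⟨-x|ψ⟩|² = 2/28.
After stage 1 the state is |-x⟩; P(|+y⟩) = |⟨+y|-x⟩|² = 1/2.
Joint probability = 2/28 × 1/2 = 0.036.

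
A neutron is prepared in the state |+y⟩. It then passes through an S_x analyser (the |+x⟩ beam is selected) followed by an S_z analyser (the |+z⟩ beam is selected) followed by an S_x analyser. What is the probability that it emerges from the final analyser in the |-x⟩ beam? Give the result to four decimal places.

0.1250

First analyser (S_x): from |+y⟩, P(|+x⟩) = 1/2.
After stage 1 the state is |+x⟩; P(|+z⟩) = |⟨+z|+x⟩|² = 1/2.
After stage 2 the state is |+z⟩; P(|-x⟩) = |⟨-x|+z⟩|² = 1/2.
Joint probability = 1/2 × 1/2 × 1/2 = 0.1250.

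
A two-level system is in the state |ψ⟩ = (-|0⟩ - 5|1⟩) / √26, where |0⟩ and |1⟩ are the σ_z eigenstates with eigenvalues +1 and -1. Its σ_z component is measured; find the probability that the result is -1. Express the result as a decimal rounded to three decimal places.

0.962

The -1 outcome corresponds to |1⟩. Its amplitude in |ψ⟩ is -5/√26.
P = |-5|² / 26 = 25/26.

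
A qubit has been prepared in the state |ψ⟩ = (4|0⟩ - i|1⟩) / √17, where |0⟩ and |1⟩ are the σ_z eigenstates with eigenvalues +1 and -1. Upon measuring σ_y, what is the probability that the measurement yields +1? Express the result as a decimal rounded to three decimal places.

0.265

|+y⟩ = (|0⟩ + i|1⟩)/√2, so ⟨+y|ψ⟩ = (3) / (√2·√17).
P = |3|² / 34 = 9/34.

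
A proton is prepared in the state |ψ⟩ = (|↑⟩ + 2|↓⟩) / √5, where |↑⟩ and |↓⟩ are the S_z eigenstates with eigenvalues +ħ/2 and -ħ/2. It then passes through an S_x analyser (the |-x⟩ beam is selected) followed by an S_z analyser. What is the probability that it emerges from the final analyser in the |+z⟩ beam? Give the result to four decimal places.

First analyser (S_x): P(|-x⟩) = |⟨-x|ψ⟩|² = 1/10.
After stage 1 the state is |-x⟩; P(|+z⟩) = |⟨+z|-x⟩|² = 1/2.
Joint probability = 1/10 × 1/2 = 0.0500.

0.0500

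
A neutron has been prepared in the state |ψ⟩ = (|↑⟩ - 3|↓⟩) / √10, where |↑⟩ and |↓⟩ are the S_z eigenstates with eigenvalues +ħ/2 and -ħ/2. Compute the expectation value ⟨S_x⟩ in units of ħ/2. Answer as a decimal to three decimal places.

⟨σ_x⟩ = 2 Re(a* b)/(|a|²+|b|²) with a = 1, b = -3.
a* b = -3, so ⟨σ_x⟩ = -6/10.
⟨S_x⟩ = (ħ/2)·⟨σ_x⟩.

-0.600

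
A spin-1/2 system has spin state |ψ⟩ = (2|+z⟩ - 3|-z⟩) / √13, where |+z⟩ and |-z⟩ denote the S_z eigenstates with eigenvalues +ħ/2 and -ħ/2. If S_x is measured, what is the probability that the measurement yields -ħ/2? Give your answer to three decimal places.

|-x⟩ = (|+z⟩ - |-z⟩)/√2, so ⟨-x|ψ⟩ = (5) / (√2·√13).
P = |5|² / 26 = 25/26.

0.962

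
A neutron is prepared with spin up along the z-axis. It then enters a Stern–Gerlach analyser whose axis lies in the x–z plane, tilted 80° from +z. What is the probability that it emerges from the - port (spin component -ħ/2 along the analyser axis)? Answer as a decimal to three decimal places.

For spin-½, the probability of finding spin-up along an axis at angle θ to the initial spin direction is cos²(θ/2); spin-down is sin²(θ/2).
θ = 80°, so P = sin²(40°) ≈ 0.413.

0.413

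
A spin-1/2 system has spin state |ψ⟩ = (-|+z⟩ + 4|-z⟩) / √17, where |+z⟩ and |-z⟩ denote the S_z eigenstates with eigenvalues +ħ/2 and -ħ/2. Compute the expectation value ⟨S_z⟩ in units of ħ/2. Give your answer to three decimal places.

⟨σ_z⟩ = |a|² - |b|² divided by |a|²+|b|², with a, b the |+z⟩, |-z⟩ amplitudes.
= (1 - 16)/17 = -15/17.
⟨S_z⟩ = (ħ/2)·⟨σ_z⟩.

-0.882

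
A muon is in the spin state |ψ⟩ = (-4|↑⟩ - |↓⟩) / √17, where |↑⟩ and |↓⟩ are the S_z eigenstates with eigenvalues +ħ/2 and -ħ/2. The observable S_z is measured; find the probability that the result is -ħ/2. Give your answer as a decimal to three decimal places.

The -ħ/2 outcome corresponds to |↓⟩. Its amplitude in |ψ⟩ is -1/√17.
P = |-1|² / 17 = 1/17.

0.059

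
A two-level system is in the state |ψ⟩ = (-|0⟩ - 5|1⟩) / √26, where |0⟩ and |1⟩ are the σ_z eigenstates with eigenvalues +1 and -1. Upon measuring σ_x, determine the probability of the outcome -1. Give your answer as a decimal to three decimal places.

0.308

|-x⟩ = (|0⟩ - |1⟩)/√2, so ⟨-x|ψ⟩ = (4) / (√2·√26).
P = |4|² / 52 = 16/52.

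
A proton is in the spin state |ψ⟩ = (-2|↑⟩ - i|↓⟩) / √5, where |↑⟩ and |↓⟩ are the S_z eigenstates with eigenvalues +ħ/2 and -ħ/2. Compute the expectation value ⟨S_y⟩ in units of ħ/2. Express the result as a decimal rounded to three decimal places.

⟨σ_y⟩ = 2 Im(a* b)/(|a|²+|b|²) with a = -2, b = -i.
a* b = 2i, so ⟨σ_y⟩ = 4/5.
⟨S_y⟩ = (ħ/2)·⟨σ_y⟩.

0.800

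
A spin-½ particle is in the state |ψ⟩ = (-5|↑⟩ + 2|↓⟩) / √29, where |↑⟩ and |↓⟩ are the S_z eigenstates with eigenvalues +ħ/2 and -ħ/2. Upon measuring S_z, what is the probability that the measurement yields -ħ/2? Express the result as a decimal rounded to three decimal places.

0.138

The -ħ/2 outcome corresponds to |↓⟩. Its amplitude in |ψ⟩ is 2/√29.
P = |2|² / 29 = 4/29.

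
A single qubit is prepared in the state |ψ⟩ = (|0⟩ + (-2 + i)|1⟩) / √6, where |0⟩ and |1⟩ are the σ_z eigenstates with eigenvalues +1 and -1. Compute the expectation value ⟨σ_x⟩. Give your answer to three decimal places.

-0.667

⟨σ_x⟩ = 2 Re(a* b)/(|a|²+|b|²) with a = 1, b = (-2 + i).
a* b = (-2 + i), so ⟨σ_x⟩ = -4/6.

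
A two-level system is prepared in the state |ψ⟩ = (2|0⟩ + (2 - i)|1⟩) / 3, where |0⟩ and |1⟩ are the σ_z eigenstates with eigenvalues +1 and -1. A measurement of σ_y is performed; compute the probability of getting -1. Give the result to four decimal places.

0.7222

|-y⟩ = (|0⟩ - i|1⟩)/√2, so ⟨-y|ψ⟩ = (3 + 2i) / (√2·3).
P = |3 + 2i|² / 18 = 13/18.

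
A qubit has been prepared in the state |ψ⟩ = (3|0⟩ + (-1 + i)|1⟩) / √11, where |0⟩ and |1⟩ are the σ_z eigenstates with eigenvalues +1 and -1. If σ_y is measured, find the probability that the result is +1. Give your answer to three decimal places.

|+y⟩ = (|0⟩ + i|1⟩)/√2, so ⟨+y|ψ⟩ = (4 + i) / (√2·√11).
P = |4 + i|² / 22 = 17/22.

0.773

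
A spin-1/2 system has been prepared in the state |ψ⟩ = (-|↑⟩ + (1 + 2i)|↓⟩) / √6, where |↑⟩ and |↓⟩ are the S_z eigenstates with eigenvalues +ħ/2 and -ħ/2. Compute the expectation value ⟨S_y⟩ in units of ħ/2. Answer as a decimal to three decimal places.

⟨σ_y⟩ = 2 Im(a* b)/(|a|²+|b|²) with a = -1, b = (1 + 2i).
a* b = (-1 - 2i), so ⟨σ_y⟩ = -4/6.
⟨S_y⟩ = (ħ/2)·⟨σ_y⟩.

-0.667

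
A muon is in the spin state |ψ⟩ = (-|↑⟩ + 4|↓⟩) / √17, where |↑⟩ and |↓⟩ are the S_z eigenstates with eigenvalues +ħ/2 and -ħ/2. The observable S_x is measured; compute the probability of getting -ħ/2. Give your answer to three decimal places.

0.735

|-x⟩ = (|↑⟩ - |↓⟩)/√2, so ⟨-x|ψ⟩ = (-5) / (√2·√17).
P = |-5|² / 34 = 25/34.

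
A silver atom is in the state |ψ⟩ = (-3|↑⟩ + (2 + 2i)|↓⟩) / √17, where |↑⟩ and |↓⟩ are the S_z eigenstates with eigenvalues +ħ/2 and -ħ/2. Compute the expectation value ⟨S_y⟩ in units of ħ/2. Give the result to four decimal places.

-0.7059

⟨σ_y⟩ = 2 Im(a* b)/(|a|²+|b|²) with a = -3, b = (2 + 2i).
a* b = (-6 - 6i), so ⟨σ_y⟩ = -12/17.
⟨S_y⟩ = (ħ/2)·⟨σ_y⟩.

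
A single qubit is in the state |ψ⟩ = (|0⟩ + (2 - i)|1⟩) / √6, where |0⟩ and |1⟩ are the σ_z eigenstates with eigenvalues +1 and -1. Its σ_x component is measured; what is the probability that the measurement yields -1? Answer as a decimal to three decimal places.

0.167

|-x⟩ = (|0⟩ - |1⟩)/√2, so ⟨-x|ψ⟩ = (-1 + i) / (√2·√6).
P = |-1 + i|² / 12 = 2/12.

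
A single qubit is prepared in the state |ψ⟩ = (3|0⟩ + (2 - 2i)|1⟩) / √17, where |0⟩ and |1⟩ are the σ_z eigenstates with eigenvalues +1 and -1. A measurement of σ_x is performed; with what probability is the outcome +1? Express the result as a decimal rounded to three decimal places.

0.853

|+x⟩ = (|0⟩ + |1⟩)/√2, so ⟨+x|ψ⟩ = (5 - 2i) / (√2·√17).
P = |5 - 2i|² / 34 = 29/34.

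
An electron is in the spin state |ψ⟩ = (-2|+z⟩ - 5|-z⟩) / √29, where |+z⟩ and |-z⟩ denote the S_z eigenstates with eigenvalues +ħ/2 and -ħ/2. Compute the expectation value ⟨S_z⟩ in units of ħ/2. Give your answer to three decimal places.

-0.724

⟨σ_z⟩ = |a|² - |b|² divided by |a|²+|b|², with a, b the |+z⟩, |-z⟩ amplitudes.
= (4 - 25)/29 = -21/29.
⟨S_z⟩ = (ħ/2)·⟨σ_z⟩.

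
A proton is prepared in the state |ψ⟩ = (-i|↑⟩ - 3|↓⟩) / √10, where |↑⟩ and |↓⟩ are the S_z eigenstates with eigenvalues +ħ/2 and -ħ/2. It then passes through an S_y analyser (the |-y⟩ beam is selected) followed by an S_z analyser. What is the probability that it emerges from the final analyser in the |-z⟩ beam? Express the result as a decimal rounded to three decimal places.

0.400

First analyser (S_y): P(|-y⟩) = |⟨-y|ψ⟩|² = 16/20.
After stage 1 the state is |-y⟩; P(|-z⟩) = |⟨-z|-y⟩|² = 1/2.
Joint probability = 16/20 × 1/2 = 0.400.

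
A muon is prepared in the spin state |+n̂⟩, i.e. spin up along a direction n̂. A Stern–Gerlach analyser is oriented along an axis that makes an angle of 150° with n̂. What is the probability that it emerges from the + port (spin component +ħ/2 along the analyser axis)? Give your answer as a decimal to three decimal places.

0.067

For spin-½, the probability of finding spin-up along an axis at angle θ to the initial spin direction is cos²(θ/2); spin-down is sin²(θ/2).
θ = 150°, so P = cos²(75°) ≈ 0.067.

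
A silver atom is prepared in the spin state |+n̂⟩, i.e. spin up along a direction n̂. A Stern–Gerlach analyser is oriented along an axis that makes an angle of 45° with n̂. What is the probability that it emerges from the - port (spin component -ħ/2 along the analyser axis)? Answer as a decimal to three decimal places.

For spin-½, the probability of finding spin-up along an axis at angle θ to the initial spin direction is cos²(θ/2); spin-down is sin²(θ/2).
θ = 45°, so P = sin²(22.5°) ≈ 0.146.

0.146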